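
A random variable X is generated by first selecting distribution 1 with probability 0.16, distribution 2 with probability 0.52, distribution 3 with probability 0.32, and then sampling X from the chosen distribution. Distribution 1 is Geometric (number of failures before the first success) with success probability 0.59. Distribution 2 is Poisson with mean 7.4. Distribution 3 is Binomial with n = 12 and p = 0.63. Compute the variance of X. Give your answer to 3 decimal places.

Per component, 1: μ=0.694915, E[X²]=1.66073; 2: μ=7.4, E[X²]=62.16; 3: μ=7.56, E[X²]=59.9508.
E[X] = 0.16·0.694915 + 0.52·7.4 + 0.32·7.56 = 6.37839.
E[X²] = 0.16·1.66073 + 0.52·62.16 + 0.32·59.9508 = 51.7732.
Var(X) = E[X²] − (E[X])² = 51.7732 − 40.6838 = 11.0894.

11.089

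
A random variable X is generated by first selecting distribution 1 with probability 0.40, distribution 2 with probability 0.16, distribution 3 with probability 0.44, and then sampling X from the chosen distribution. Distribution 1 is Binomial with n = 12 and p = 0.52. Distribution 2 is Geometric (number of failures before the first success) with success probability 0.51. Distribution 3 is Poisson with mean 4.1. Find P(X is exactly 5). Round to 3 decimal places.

Conditional on each component, P(X = 5): 1: 0.176779; 2: 0.0144062; 3: 0.160004.
By total probability, P(X = 5) = 0.4·0.176779 + 0.16·0.0144062 + 0.44·0.160004 = 0.143418.

0.143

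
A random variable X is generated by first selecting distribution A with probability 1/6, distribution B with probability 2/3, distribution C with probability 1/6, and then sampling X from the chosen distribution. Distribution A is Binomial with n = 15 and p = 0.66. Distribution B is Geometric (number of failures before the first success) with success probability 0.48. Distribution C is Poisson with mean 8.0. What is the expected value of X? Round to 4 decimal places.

Component means — A: 9.9; B: 1.08333; C: 8.
E[X] = 0.166667·9.9 + 0.666667·1.08333 + 0.166667·8 = 3.70556.

3.7056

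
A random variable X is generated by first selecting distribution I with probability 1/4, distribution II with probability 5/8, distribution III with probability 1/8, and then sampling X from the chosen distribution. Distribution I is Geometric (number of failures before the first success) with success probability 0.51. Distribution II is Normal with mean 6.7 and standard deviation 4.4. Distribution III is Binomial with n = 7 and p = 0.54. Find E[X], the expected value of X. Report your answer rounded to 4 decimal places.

4.9002

Component means — I: 0.960784; II: 6.7; III: 3.78.
E[X] = 0.25·0.960784 + 0.625·6.7 + 0.125·3.78 = 4.9002.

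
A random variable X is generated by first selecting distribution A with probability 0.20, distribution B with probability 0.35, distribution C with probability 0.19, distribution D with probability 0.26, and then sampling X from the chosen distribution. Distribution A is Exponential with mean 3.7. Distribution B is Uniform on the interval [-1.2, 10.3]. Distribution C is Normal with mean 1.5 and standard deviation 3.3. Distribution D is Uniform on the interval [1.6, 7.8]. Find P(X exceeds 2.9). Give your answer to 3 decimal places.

Conditional on each component, P(X > 2.9): A: 0.456675; B: 0.643478; C: 0.335695; D: 0.790323.
By total probability, P(X > 2.9) = 0.2·0.456675 + 0.35·0.643478 + 0.19·0.335695 + 0.26·0.790323 = 0.585818.

0.586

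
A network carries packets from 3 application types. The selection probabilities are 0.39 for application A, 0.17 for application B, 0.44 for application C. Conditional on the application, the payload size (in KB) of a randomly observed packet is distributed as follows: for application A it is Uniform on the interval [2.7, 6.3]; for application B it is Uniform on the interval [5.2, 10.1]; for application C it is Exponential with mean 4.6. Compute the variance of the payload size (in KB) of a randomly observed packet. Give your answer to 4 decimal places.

11.4271

Per component, A: μ=4.5, E[X²]=21.33; B: μ=7.65, E[X²]=60.5233; C: μ=4.6, E[X²]=42.32.
E[X] = 0.39·4.5 + 0.17·7.65 + 0.44·4.6 = 5.0795.
E[X²] = 0.39·21.33 + 0.17·60.5233 + 0.44·42.32 = 37.2285.
Var(X) = E[X²] − (E[X])² = 37.2285 − 25.8013 = 11.4271.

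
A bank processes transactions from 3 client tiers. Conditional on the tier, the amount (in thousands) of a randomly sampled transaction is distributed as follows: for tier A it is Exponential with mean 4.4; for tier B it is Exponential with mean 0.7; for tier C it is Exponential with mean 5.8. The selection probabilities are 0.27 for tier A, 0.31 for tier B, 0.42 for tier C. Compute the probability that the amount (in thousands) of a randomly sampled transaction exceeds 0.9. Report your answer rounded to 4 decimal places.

0.6654

Conditional on each tier, P(X > 0.9): A: 0.815018; B: 0.276453; C: 0.856268.
By total probability, P(X > 0.9) = 0.27·0.815018 + 0.31·0.276453 + 0.42·0.856268 = 0.665388.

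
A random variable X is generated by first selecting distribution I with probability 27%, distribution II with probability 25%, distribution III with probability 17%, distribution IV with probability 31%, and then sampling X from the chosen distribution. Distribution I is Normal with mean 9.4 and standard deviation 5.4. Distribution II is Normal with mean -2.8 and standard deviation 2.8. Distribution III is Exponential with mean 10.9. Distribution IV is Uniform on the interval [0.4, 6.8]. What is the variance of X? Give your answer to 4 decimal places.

Per component, I: μ=9.4, E[X²]=117.52; II: μ=-2.8, E[X²]=15.68; III: μ=10.9, E[X²]=237.62; IV: μ=3.6, E[X²]=16.3733.
E[X] = 0.27·9.4 + 0.25·-2.8 + 0.17·10.9 + 0.31·3.6 = 4.807.
E[X²] = 0.27·117.52 + 0.25·15.68 + 0.17·237.62 + 0.31·16.3733 = 81.1215.
Var(X) = E[X²] − (E[X])² = 81.1215 − 23.1072 = 58.0143.

58.0143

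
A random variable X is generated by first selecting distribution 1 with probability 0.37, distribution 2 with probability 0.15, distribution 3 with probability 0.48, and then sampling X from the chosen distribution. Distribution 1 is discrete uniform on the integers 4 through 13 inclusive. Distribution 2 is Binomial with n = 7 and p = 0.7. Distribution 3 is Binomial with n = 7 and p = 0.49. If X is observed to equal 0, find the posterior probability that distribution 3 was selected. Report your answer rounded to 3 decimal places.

Likelihoods P(X=0 | ·): 1: 0; 2: 0.0002187; 3: 0.00897411.
Posterior ∝ prior × likelihood. Numerator for 3: 0.48·0.00897411 = 0.00430757.
Normalizing constant: 0.37·0 + 0.15·0.0002187 + 0.48·0.00897411 = 0.00434038.
P(3 | observation) = 0.00430757 / 0.00434038 = 0.992442.

0.992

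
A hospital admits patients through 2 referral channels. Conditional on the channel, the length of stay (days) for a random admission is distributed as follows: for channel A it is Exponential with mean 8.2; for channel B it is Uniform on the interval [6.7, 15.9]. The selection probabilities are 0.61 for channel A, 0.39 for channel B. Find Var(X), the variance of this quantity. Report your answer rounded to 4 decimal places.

Per component, A: μ=8.2, E[X²]=134.48; B: μ=11.3, E[X²]=134.743.
E[X] = 0.61·8.2 + 0.39·11.3 = 9.409.
E[X²] = 0.61·134.48 + 0.39·134.743 = 134.583.
Var(X) = E[X²] − (E[X])² = 134.583 − 88.5293 = 46.0534.

46.0534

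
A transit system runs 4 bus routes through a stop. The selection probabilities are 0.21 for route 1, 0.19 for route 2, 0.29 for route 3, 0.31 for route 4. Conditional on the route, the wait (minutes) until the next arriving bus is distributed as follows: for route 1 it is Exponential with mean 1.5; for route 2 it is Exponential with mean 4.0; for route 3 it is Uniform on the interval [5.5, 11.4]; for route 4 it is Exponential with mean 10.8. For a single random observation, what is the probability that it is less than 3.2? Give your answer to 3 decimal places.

0.369

Conditional on each route, P(X < 3.2): 1: 0.881558; 2: 0.550671; 3: 0; 4: 0.256433.
By total probability, P(X < 3.2) = 0.21·0.881558 + 0.19·0.550671 + 0.29·0 + 0.31·0.256433 = 0.369249.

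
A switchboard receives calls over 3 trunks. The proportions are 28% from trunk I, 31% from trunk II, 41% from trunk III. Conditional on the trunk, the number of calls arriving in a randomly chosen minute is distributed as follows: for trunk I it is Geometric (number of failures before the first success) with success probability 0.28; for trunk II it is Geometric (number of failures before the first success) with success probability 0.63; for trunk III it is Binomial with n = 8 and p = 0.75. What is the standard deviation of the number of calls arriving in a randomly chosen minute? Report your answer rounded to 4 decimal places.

Per component, I: μ=2.57143, E[X²]=15.7959; II: μ=0.587302, E[X²]=1.27715; III: μ=6, E[X²]=37.5.
E[X] = 0.28·2.57143 + 0.31·0.587302 + 0.41·6 = 3.36206.
E[X²] = 0.28·15.7959 + 0.31·1.27715 + 0.41·37.5 = 20.1938.
Var(X) = E[X²] − (E[X])² = 20.1938 − 11.3035 = 8.8903.
SD(X) = √8.8903 = 2.98166.

2.9817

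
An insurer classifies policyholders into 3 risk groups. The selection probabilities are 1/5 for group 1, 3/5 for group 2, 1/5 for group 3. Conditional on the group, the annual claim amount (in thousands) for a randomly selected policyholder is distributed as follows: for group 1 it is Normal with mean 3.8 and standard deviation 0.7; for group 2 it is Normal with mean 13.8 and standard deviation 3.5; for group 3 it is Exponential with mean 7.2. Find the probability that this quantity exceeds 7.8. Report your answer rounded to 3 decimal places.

0.642

Conditional on each group, P(X > 7.8): 1: 5.50829e-09; 2: 0.956762; 3: 0.338465.
By total probability, P(X > 7.8) = 0.2·5.50829e-09 + 0.6·0.956762 + 0.2·0.338465 = 0.64175.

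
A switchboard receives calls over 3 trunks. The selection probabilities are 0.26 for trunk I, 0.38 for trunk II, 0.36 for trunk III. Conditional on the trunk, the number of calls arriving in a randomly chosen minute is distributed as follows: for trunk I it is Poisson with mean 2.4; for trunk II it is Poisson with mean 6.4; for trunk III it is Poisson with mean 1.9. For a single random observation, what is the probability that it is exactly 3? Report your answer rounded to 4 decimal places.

0.1435

Conditional on each trunk, P(X = 3): I: 0.209014; II: 0.0725945; III: 0.170982.
By total probability, P(X = 3) = 0.26·0.209014 + 0.38·0.0725945 + 0.36·0.170982 = 0.143483.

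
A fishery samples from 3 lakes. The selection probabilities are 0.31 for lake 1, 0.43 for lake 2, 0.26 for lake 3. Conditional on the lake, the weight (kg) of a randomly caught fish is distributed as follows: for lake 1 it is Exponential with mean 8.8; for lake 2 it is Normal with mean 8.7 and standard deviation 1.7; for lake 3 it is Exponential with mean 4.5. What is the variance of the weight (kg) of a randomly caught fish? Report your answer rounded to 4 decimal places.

33.9779

Per component, 1: μ=8.8, E[X²]=154.88; 2: μ=8.7, E[X²]=78.58; 3: μ=4.5, E[X²]=40.5.
E[X] = 0.31·8.8 + 0.43·8.7 + 0.26·4.5 = 7.639.
E[X²] = 0.31·154.88 + 0.43·78.58 + 0.26·40.5 = 92.3322.
Var(X) = E[X²] − (E[X])² = 92.3322 − 58.3543 = 33.9779.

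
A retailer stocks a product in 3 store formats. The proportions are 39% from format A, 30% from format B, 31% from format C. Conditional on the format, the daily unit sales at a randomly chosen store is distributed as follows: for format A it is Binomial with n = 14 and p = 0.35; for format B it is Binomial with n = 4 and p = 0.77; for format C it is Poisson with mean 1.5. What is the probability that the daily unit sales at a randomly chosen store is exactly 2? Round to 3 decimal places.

Conditional on each format, P(X = 2): A: 0.0634071; B: 0.188186; C: 0.251021.
By total probability, P(X = 2) = 0.39·0.0634071 + 0.3·0.188186 + 0.31·0.251021 = 0.159001.

0.159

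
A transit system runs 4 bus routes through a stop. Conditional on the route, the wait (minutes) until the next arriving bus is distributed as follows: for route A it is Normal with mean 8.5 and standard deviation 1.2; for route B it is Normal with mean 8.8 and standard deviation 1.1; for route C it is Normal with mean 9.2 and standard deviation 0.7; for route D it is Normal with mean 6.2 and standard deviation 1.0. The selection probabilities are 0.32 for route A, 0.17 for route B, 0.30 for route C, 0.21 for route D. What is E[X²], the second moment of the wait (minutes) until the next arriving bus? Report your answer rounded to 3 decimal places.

70.773

For each component E[X²] = Var + (mean)², giving A: 73.69; B: 78.65; C: 85.13; D: 39.44.
Overall E[X²] = 0.32·73.69 + 0.17·78.65 + 0.3·85.13 + 0.21·39.44 = 70.7727.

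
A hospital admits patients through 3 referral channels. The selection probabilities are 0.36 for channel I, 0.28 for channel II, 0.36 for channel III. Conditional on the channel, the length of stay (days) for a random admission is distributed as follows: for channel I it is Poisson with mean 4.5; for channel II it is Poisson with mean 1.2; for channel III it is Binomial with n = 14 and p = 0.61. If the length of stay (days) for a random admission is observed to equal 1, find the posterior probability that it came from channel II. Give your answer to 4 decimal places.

0.8489

Likelihoods P(X=1 | ·): I: 0.0499905; II: 0.361433; III: 4.1238e-05.
Posterior ∝ prior × likelihood. Numerator for II: 0.28·0.361433 = 0.101201.
Normalizing constant: 0.36·0.0499905 + 0.28·0.361433 + 0.36·4.1238e-05 = 0.119213.
P(II | observation) = 0.101201 / 0.119213 = 0.848914.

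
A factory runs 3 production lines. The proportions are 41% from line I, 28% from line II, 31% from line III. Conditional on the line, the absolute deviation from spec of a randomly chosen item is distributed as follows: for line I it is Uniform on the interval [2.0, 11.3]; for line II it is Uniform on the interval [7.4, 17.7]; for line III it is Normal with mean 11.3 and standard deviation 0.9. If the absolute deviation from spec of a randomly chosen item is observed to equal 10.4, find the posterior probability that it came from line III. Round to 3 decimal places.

0.539

Likelihoods f(10.4 | ·): I: 0.107527; II: 0.0970874; III: 0.268856.
Posterior ∝ prior × likelihood. Numerator for III: 0.31·0.268856 = 0.0833455.
Normalizing constant: 0.41·0.107527 + 0.28·0.0970874 + 0.31·0.268856 = 0.154616.
P(III | observation) = 0.0833455 / 0.154616 = 0.539048.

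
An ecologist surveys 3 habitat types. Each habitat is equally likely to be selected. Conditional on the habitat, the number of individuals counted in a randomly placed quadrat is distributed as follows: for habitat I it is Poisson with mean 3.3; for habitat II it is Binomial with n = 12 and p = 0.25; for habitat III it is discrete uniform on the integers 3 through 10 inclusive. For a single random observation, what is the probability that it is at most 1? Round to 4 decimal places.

0.1057

Conditional on each habitat, P(X ≤ 1): I: 0.158598; II: 0.158382; III: 0.
By total probability, P(X ≤ 1) = 0.333333·0.158598 + 0.333333·0.158382 + 0.333333·0 = 0.10566.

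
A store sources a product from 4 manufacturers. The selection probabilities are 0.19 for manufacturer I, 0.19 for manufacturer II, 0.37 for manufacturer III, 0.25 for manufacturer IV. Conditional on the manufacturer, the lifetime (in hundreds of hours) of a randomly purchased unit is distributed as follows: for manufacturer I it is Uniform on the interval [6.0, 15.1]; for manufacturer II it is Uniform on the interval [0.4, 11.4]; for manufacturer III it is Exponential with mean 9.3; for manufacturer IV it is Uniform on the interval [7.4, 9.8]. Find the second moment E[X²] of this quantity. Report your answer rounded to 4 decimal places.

For each component E[X²] = Var + (mean)², giving I: 118.203; II: 44.8933; III: 172.98; IV: 74.44.
Overall E[X²] = 0.19·118.203 + 0.19·44.8933 + 0.37·172.98 + 0.25·74.44 = 113.601.

113.6010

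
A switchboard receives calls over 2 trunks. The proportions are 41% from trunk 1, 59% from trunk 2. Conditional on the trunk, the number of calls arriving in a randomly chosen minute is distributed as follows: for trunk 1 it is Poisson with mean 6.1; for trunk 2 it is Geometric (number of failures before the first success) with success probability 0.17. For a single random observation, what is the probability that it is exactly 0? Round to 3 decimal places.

0.101

Conditional on each trunk, P(X = 0): 1: 0.00224287; 2: 0.17.
By total probability, P(X = 0) = 0.41·0.00224287 + 0.59·0.17 = 0.10122.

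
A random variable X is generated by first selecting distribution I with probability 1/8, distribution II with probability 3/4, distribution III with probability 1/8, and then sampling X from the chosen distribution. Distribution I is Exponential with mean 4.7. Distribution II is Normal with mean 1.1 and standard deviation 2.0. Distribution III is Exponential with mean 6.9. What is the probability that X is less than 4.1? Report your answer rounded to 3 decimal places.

0.829

Conditional on each component, P(X < 4.1): I: 0.582028; II: 0.933193; III: 0.447998.
By total probability, P(X < 4.1) = 0.125·0.582028 + 0.75·0.933193 + 0.125·0.447998 = 0.828648.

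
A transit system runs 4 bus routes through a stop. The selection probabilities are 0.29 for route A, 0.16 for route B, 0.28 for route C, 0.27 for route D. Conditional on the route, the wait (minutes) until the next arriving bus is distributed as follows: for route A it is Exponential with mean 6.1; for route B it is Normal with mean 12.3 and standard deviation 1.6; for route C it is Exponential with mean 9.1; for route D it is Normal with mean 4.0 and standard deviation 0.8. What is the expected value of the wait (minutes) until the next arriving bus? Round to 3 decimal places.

7.365

Component means — A: 6.1; B: 12.3; C: 9.1; D: 4.
E[X] = 0.29·6.1 + 0.16·12.3 + 0.28·9.1 + 0.27·4 = 7.365.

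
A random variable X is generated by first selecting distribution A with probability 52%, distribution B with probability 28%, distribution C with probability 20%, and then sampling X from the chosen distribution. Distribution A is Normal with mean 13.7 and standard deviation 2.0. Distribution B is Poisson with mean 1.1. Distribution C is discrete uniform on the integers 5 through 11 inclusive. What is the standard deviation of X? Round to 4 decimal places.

5.6876

Per component, A: μ=13.7, E[X²]=191.69; B: μ=1.1, E[X²]=2.31; C: μ=8, E[X²]=68.
E[X] = 0.52·13.7 + 0.28·1.1 + 0.2·8 = 9.032.
E[X²] = 0.52·191.69 + 0.28·2.31 + 0.2·68 = 113.926.
Var(X) = E[X²] − (E[X])² = 113.926 − 81.577 = 32.3486.
SD(X) = √32.3486 = 5.68758.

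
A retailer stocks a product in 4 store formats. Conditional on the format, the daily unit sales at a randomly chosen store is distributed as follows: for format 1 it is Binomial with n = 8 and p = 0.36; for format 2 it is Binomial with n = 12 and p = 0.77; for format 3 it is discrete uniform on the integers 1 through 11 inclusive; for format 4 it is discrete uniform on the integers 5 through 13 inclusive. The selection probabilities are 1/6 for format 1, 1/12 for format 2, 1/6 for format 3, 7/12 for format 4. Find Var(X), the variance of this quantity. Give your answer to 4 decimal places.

11.5371

Per component, 1: μ=2.88, E[X²]=10.1376; 2: μ=9.24, E[X²]=87.5028; 3: μ=6, E[X²]=46; 4: μ=9, E[X²]=87.6667.
E[X] = 0.166667·2.88 + 0.0833333·9.24 + 0.166667·6 + 0.583333·9 = 7.5.
E[X²] = 0.166667·10.1376 + 0.0833333·87.5028 + 0.166667·46 + 0.583333·87.6667 = 67.7871.
Var(X) = E[X²] − (E[X])² = 67.7871 − 56.25 = 11.5371.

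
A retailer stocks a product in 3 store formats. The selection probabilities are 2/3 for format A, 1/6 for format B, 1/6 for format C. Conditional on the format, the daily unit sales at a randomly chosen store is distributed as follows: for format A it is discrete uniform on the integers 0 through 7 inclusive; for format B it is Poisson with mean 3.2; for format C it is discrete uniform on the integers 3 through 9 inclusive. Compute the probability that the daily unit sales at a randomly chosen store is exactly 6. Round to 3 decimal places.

0.117

Conditional on each format, P(X = 6): A: 0.125; B: 0.060789; C: 0.142857.
By total probability, P(X = 6) = 0.666667·0.125 + 0.166667·0.060789 + 0.166667·0.142857 = 0.117274.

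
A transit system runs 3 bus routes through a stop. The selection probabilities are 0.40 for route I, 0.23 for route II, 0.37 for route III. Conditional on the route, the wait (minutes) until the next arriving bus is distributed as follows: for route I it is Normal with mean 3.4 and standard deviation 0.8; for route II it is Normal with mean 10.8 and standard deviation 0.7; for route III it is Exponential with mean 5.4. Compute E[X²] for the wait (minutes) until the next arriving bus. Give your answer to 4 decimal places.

For each component E[X²] = Var + (mean)², giving I: 12.2; II: 117.13; III: 58.32.
Overall E[X²] = 0.4·12.2 + 0.23·117.13 + 0.37·58.32 = 53.3983.

53.3983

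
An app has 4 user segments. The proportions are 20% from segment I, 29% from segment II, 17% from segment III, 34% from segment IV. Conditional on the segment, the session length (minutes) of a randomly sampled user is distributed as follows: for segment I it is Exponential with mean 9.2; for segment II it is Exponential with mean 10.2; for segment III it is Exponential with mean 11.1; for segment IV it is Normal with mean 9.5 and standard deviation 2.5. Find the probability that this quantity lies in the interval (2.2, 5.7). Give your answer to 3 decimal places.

0.177

Conditional on each segment, P(2.2 < X < 5.7): I: 0.249134; II: 0.234107; III: 0.221818; IV: 0.0625053.
By total probability, P(2.2 < X < 5.7) = 0.2·0.249134 + 0.29·0.234107 + 0.17·0.221818 + 0.34·0.0625053 = 0.176679.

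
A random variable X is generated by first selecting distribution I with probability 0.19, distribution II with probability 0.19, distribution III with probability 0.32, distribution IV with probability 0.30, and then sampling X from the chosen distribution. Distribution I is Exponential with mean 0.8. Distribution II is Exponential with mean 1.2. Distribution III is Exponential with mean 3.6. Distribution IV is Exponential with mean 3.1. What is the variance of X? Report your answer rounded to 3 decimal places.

8.789

Per component, I: μ=0.8, E[X²]=1.28; II: μ=1.2, E[X²]=2.88; III: μ=3.6, E[X²]=25.92; IV: μ=3.1, E[X²]=19.22.
E[X] = 0.19·0.8 + 0.19·1.2 + 0.32·3.6 + 0.3·3.1 = 2.462.
E[X²] = 0.19·1.28 + 0.19·2.88 + 0.32·25.92 + 0.3·19.22 = 14.8508.
Var(X) = E[X²] − (E[X])² = 14.8508 − 6.06144 = 8.78936.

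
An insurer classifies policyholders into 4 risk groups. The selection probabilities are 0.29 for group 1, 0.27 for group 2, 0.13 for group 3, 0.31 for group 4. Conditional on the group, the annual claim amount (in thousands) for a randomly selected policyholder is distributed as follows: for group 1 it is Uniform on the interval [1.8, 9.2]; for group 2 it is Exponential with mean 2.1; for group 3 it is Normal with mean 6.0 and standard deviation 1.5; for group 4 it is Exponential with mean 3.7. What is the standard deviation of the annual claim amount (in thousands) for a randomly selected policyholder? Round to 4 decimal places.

Per component, 1: μ=5.5, E[X²]=34.8133; 2: μ=2.1, E[X²]=8.82; 3: μ=6, E[X²]=38.25; 4: μ=3.7, E[X²]=27.38.
E[X] = 0.29·5.5 + 0.27·2.1 + 0.13·6 + 0.31·3.7 = 4.089.
E[X²] = 0.29·34.8133 + 0.27·8.82 + 0.13·38.25 + 0.31·27.38 = 25.9376.
Var(X) = E[X²] − (E[X])² = 25.9376 − 16.7199 = 9.21765.
SD(X) = √9.21765 = 3.03606.

3.0361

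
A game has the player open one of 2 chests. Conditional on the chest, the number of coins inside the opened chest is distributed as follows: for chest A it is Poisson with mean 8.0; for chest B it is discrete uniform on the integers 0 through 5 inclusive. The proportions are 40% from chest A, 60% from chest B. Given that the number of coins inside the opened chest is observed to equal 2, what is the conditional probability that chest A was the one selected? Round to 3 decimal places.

0.041

Likelihoods P(X=2 | ·): A: 0.0107348; B: 0.166667.
Posterior ∝ prior × likelihood. Numerator for A: 0.4·0.0107348 = 0.00429392.
Normalizing constant: 0.4·0.0107348 + 0.6·0.166667 = 0.104294.
P(A | observation) = 0.00429392 / 0.104294 = 0.0411714.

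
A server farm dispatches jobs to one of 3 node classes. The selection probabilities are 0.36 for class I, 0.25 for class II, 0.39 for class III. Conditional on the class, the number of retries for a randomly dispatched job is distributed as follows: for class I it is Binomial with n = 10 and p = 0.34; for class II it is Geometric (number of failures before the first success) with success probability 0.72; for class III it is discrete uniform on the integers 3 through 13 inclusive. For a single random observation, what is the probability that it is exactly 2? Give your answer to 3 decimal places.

0.082

Conditional on each class, P(X = 2): I: 0.187293; II: 0.056448; III: 0.
By total probability, P(X = 2) = 0.36·0.187293 + 0.25·0.056448 + 0.39·0 = 0.0815375.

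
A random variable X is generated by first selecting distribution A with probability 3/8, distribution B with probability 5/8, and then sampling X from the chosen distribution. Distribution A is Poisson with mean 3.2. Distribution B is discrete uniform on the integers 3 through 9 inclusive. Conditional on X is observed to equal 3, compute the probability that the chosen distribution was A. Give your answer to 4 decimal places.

0.4832

Likelihoods P(X=3 | ·): A: 0.222616; B: 0.142857.
Posterior ∝ prior × likelihood. Numerator for A: 0.375·0.222616 = 0.083481.
Normalizing constant: 0.375·0.222616 + 0.625·0.142857 = 0.172767.
P(A | observation) = 0.083481 / 0.172767 = 0.483201.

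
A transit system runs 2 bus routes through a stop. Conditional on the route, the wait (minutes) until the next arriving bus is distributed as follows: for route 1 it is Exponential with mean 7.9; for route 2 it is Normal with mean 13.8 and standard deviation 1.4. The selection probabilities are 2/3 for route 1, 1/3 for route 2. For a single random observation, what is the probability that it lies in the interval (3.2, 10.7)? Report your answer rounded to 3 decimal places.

Conditional on each route, P(3.2 < X < 10.7): 1: 0.40884; 2: 0.0134046.
By total probability, P(3.2 < X < 10.7) = 0.666667·0.40884 + 0.333333·0.0134046 = 0.277028.

0.277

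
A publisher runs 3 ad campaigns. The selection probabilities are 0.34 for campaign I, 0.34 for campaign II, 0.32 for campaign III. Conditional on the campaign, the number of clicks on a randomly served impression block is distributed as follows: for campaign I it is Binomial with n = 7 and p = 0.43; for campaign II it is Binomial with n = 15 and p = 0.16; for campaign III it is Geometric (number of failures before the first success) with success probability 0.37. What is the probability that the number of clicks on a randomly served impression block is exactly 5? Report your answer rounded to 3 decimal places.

Conditional on each campaign, P(X = 5): I: 0.100302; II: 0.0550742; III: 0.0367202.
By total probability, P(X = 5) = 0.34·0.100302 + 0.34·0.0550742 + 0.32·0.0367202 = 0.0645785.

0.065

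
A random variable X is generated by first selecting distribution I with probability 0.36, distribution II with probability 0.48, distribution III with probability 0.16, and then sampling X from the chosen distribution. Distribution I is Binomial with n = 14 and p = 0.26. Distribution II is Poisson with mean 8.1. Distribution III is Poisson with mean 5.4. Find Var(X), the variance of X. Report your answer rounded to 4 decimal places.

9.8973

Per component, I: μ=3.64, E[X²]=15.9432; II: μ=8.1, E[X²]=73.71; III: μ=5.4, E[X²]=34.56.
E[X] = 0.36·3.64 + 0.48·8.1 + 0.16·5.4 = 6.0624.
E[X²] = 0.36·15.9432 + 0.48·73.71 + 0.16·34.56 = 46.65.
Var(X) = E[X²] − (E[X])² = 46.65 − 36.7527 = 9.89726.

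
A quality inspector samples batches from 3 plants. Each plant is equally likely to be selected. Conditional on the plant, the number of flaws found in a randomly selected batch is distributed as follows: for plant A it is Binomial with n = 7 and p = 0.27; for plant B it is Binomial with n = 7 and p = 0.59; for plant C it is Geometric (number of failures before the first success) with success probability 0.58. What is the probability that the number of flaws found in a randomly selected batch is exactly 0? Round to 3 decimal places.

Conditional on each plant, P(X = 0): A: 0.110474; B: 0.00194754; C: 0.58.
By total probability, P(X = 0) = 0.333333·0.110474 + 0.333333·0.00194754 + 0.333333·0.58 = 0.230807.

0.231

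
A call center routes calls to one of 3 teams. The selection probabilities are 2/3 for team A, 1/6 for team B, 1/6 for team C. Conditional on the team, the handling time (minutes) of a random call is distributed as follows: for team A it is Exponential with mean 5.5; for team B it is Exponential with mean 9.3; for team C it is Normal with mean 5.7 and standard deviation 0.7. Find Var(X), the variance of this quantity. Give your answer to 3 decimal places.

36.632

Per component, A: μ=5.5, E[X²]=60.5; B: μ=9.3, E[X²]=172.98; C: μ=5.7, E[X²]=32.98.
E[X] = 0.666667·5.5 + 0.166667·9.3 + 0.166667·5.7 = 6.16667.
E[X²] = 0.666667·60.5 + 0.166667·172.98 + 0.166667·32.98 = 74.66.
Var(X) = E[X²] − (E[X])² = 74.66 − 38.0278 = 36.6322.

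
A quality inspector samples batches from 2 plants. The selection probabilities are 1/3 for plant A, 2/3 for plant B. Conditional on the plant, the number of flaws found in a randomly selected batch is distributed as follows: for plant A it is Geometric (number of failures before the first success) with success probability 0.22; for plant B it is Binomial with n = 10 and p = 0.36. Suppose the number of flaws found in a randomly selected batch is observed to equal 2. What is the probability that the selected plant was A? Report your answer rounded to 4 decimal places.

Likelihoods P(X=2 | ·): A: 0.133848; B: 0.164156.
Posterior ∝ prior × likelihood. Numerator for A: 0.333333·0.133848 = 0.044616.
Normalizing constant: 0.333333·0.133848 + 0.666667·0.164156 = 0.154053.
P(A | observation) = 0.044616 / 0.154053 = 0.289614.

0.2896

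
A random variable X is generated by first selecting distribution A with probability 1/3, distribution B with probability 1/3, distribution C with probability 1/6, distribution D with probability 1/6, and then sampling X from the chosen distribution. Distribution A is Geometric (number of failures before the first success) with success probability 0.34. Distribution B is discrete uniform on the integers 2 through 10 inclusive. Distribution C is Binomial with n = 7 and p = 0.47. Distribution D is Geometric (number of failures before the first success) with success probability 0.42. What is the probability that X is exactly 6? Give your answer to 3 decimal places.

Conditional on each component, P(X = 6): A: 0.0281023; B: 0.111111; C: 0.0399909; D: 0.0159889.
By total probability, P(X = 6) = 0.333333·0.0281023 + 0.333333·0.111111 + 0.166667·0.0399909 + 0.166667·0.0159889 = 0.0557344.

0.056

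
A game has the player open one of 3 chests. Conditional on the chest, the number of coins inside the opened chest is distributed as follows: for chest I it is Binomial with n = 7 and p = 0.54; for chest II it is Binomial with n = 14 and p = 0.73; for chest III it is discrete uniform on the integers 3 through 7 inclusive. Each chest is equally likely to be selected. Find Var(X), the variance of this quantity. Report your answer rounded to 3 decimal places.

Per component, I: μ=3.78, E[X²]=16.0272; II: μ=10.22, E[X²]=107.208; III: μ=5, E[X²]=27.
E[X] = 0.333333·3.78 + 0.333333·10.22 + 0.333333·5 = 6.33333.
E[X²] = 0.333333·16.0272 + 0.333333·107.208 + 0.333333·27 = 50.0783.
Var(X) = E[X²] − (E[X])² = 50.0783 − 40.1111 = 9.96722.

9.967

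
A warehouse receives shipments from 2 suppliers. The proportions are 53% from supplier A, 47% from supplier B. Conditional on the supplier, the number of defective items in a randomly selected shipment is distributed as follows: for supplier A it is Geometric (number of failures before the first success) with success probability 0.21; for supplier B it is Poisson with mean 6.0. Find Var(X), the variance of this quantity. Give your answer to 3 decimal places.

13.562

Per component, A: μ=3.7619, E[X²]=32.0658; B: μ=6, E[X²]=42.
E[X] = 0.53·3.7619 + 0.47·6 = 4.81381.
E[X²] = 0.53·32.0658 + 0.47·42 = 36.7349.
Var(X) = E[X²] − (E[X])² = 36.7349 − 23.1728 = 13.5621.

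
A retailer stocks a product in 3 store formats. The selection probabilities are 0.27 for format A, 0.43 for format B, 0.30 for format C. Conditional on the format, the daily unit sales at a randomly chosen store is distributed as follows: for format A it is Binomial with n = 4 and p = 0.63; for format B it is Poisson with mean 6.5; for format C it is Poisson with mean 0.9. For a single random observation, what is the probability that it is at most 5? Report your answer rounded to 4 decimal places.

Conditional on each format, P(X ≤ 5): A: 1; B: 0.369041; C: 0.999657.
By total probability, P(X ≤ 5) = 0.27·1 + 0.43·0.369041 + 0.3·0.999657 = 0.728584.

0.7286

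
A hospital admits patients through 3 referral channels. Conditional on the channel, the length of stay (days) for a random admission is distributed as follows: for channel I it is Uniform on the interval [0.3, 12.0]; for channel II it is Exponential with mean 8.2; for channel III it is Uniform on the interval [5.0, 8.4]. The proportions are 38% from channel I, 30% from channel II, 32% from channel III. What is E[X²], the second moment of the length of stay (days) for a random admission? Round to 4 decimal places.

For each component E[X²] = Var + (mean)², giving I: 49.23; II: 134.48; III: 45.8533.
Overall E[X²] = 0.38·49.23 + 0.3·134.48 + 0.32·45.8533 = 73.7245.

73.7245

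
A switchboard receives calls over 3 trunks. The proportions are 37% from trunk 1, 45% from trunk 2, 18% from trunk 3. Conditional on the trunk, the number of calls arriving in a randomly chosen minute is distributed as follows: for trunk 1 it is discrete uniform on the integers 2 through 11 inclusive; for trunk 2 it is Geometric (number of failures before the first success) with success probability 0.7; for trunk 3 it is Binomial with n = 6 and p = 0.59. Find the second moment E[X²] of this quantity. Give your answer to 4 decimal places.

For each component E[X²] = Var + (mean)², giving 1: 50.5; 2: 0.795918; 3: 13.983.
Overall E[X²] = 0.37·50.5 + 0.45·0.795918 + 0.18·13.983 = 21.5601.

21.5601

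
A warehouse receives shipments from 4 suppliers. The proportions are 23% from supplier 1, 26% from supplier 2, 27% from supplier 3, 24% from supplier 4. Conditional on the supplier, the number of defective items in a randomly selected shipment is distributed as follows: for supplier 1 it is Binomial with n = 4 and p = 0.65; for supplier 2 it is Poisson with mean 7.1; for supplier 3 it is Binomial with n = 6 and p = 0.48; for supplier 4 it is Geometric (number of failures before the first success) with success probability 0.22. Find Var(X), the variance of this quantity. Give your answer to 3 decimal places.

9.660

Per component, 1: μ=2.6, E[X²]=7.67; 2: μ=7.1, E[X²]=57.51; 3: μ=2.88, E[X²]=9.792; 4: μ=3.54545, E[X²]=28.686.
E[X] = 0.23·2.6 + 0.26·7.1 + 0.27·2.88 + 0.24·3.54545 = 4.07251.
E[X²] = 0.23·7.67 + 0.26·57.51 + 0.27·9.792 + 0.24·28.686 = 26.2452.
Var(X) = E[X²] − (E[X])² = 26.2452 − 16.5853 = 9.65984.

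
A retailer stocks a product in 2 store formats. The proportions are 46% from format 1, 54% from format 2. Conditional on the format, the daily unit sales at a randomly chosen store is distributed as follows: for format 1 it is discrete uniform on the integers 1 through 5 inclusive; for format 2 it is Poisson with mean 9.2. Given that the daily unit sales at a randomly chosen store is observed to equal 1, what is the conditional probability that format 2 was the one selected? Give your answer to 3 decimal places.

0.005

Likelihoods P(X=1 | ·): 1: 0.2; 2: 0.000929562.
Posterior ∝ prior × likelihood. Numerator for 2: 0.54·0.000929562 = 0.000501964.
Normalizing constant: 0.46·0.2 + 0.54·0.000929562 = 0.092502.
P(2 | observation) = 0.000501964 / 0.092502 = 0.00542652.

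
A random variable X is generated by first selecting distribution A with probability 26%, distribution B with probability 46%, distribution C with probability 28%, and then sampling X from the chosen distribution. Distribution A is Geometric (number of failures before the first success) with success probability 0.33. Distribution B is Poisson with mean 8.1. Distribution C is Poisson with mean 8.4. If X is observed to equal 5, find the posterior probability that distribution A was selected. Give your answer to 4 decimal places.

Likelihoods P(X=5 | ·): A: 0.0445541; B: 0.088198; C: 0.0783685.
Posterior ∝ prior × likelihood. Numerator for A: 0.26·0.0445541 = 0.0115841.
Normalizing constant: 0.26·0.0445541 + 0.46·0.088198 + 0.28·0.0783685 = 0.0740983.
P(A | observation) = 0.0115841 / 0.0740983 = 0.156334.

0.1563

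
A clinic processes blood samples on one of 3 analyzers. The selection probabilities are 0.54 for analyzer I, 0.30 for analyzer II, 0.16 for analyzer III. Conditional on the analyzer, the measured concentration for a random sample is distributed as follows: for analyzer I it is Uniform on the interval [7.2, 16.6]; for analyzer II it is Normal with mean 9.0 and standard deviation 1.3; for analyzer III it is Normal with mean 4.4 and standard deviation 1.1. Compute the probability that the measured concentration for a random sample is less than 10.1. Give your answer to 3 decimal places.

0.567

Conditional on each analyzer, P(X < 10.1): I: 0.308511; II: 0.801267; III: 1.
By total probability, P(X < 10.1) = 0.54·0.308511 + 0.3·0.801267 + 0.16·1 = 0.566976.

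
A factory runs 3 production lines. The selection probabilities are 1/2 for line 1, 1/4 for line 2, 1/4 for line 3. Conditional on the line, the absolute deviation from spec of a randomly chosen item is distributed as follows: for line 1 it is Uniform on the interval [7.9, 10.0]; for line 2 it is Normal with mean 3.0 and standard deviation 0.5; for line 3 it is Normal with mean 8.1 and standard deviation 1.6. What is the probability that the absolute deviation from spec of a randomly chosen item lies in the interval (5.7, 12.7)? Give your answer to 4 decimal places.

Conditional on each line, P(5.7 < X < 12.7): 1: 1; 2: 3.33204e-08; 3: 0.931173.
By total probability, P(5.7 < X < 12.7) = 0.5·1 + 0.25·3.33204e-08 + 0.25·0.931173 = 0.732793.

0.7328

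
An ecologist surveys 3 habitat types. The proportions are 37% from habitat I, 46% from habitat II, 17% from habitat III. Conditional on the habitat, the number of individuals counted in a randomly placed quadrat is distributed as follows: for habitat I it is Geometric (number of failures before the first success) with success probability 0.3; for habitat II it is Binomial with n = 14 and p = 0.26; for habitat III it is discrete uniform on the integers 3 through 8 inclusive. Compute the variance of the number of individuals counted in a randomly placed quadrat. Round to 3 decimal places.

Per component, I: μ=2.33333, E[X²]=13.2222; II: μ=3.64, E[X²]=15.9432; III: μ=5.5, E[X²]=33.1667.
E[X] = 0.37·2.33333 + 0.46·3.64 + 0.17·5.5 = 3.47273.
E[X²] = 0.37·13.2222 + 0.46·15.9432 + 0.17·33.1667 = 17.8644.
Var(X) = E[X²] − (E[X])² = 17.8644 − 12.0599 = 5.80455.

5.805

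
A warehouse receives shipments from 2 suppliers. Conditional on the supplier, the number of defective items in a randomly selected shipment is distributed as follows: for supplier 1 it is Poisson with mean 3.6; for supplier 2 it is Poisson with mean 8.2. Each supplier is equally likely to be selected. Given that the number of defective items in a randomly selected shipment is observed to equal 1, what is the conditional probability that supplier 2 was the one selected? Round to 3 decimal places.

Likelihoods P(X=1 | ·): 1: 0.0983654; 2: 0.00225216.
Posterior ∝ prior × likelihood. Numerator for 2: 0.5·0.00225216 = 0.00112608.
Normalizing constant: 0.5·0.0983654 + 0.5·0.00225216 = 0.0503088.
P(2 | observation) = 0.00112608 / 0.0503088 = 0.0223834.

0.022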